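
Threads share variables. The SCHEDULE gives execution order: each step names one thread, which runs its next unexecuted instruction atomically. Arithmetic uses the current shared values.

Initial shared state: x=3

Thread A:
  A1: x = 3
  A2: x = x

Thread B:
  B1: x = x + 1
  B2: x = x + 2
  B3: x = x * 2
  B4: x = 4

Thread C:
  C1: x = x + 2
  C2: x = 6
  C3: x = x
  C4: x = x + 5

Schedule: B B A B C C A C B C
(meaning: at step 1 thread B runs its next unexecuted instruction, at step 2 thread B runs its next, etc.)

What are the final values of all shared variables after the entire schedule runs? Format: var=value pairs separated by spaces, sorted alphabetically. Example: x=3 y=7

Step 1: thread B executes B1 (x = x + 1). Shared: x=4. PCs: A@0 B@1 C@0
Step 2: thread B executes B2 (x = x + 2). Shared: x=6. PCs: A@0 B@2 C@0
Step 3: thread A executes A1 (x = 3). Shared: x=3. PCs: A@1 B@2 C@0
Step 4: thread B executes B3 (x = x * 2). Shared: x=6. PCs: A@1 B@3 C@0
Step 5: thread C executes C1 (x = x + 2). Shared: x=8. PCs: A@1 B@3 C@1
Step 6: thread C executes C2 (x = 6). Shared: x=6. PCs: A@1 B@3 C@2
Step 7: thread A executes A2 (x = x). Shared: x=6. PCs: A@2 B@3 C@2
Step 8: thread C executes C3 (x = x). Shared: x=6. PCs: A@2 B@3 C@3
Step 9: thread B executes B4 (x = 4). Shared: x=4. PCs: A@2 B@4 C@3
Step 10: thread C executes C4 (x = x + 5). Shared: x=9. PCs: A@2 B@4 C@4

Answer: x=9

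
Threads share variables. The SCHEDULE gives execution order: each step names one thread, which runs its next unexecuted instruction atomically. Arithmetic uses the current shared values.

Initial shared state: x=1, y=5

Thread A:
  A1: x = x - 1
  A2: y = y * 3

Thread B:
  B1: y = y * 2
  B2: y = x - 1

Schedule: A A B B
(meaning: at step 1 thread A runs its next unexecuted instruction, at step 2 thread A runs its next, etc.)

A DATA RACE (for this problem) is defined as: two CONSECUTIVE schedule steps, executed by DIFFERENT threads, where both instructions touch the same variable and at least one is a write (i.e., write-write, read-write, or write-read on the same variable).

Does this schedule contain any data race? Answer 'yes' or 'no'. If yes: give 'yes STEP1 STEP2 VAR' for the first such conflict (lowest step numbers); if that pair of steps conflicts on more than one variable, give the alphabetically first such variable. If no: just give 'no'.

Steps 1,2: same thread (A). No race.
Steps 2,3: A(y = y * 3) vs B(y = y * 2). RACE on y (W-W).
Steps 3,4: same thread (B). No race.
First conflict at steps 2,3.

Answer: yes 2 3 y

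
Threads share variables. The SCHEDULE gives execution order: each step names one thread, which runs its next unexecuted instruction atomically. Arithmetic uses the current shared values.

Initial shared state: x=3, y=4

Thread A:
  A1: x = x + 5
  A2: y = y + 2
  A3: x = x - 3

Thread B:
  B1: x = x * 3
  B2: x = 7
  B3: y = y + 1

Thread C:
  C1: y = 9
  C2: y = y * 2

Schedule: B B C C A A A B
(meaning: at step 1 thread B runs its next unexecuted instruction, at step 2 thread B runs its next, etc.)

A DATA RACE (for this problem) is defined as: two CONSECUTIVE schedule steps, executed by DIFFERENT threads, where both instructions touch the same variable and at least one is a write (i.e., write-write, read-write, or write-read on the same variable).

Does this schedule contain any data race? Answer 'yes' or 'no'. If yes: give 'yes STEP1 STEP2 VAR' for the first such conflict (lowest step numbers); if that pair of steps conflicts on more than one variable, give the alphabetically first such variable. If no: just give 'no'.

Steps 1,2: same thread (B). No race.
Steps 2,3: B(r=-,w=x) vs C(r=-,w=y). No conflict.
Steps 3,4: same thread (C). No race.
Steps 4,5: C(r=y,w=y) vs A(r=x,w=x). No conflict.
Steps 5,6: same thread (A). No race.
Steps 6,7: same thread (A). No race.
Steps 7,8: A(r=x,w=x) vs B(r=y,w=y). No conflict.

Answer: no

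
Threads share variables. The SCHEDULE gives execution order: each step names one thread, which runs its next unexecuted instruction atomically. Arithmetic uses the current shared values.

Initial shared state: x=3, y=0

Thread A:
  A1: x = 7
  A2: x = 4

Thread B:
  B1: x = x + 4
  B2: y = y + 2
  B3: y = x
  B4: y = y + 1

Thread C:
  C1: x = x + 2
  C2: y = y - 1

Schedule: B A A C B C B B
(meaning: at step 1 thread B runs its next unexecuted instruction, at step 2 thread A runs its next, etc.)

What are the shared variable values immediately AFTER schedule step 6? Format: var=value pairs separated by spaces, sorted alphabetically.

Answer: x=6 y=1

Derivation:
Step 1: thread B executes B1 (x = x + 4). Shared: x=7 y=0. PCs: A@0 B@1 C@0
Step 2: thread A executes A1 (x = 7). Shared: x=7 y=0. PCs: A@1 B@1 C@0
Step 3: thread A executes A2 (x = 4). Shared: x=4 y=0. PCs: A@2 B@1 C@0
Step 4: thread C executes C1 (x = x + 2). Shared: x=6 y=0. PCs: A@2 B@1 C@1
Step 5: thread B executes B2 (y = y + 2). Shared: x=6 y=2. PCs: A@2 B@2 C@1
Step 6: thread C executes C2 (y = y - 1). Shared: x=6 y=1. PCs: A@2 B@2 C@2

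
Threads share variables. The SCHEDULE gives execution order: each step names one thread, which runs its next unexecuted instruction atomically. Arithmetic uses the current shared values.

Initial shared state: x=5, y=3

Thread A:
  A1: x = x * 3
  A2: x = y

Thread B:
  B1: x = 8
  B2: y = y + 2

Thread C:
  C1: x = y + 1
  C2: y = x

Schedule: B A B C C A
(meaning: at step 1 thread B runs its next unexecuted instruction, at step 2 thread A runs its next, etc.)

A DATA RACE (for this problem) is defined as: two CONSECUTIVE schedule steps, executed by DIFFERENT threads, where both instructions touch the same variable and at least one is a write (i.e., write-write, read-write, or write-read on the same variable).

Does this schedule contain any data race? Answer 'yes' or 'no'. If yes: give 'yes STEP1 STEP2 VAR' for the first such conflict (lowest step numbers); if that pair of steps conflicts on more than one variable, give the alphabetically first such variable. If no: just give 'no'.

Answer: yes 1 2 x

Derivation:
Steps 1,2: B(x = 8) vs A(x = x * 3). RACE on x (W-W).
Steps 2,3: A(r=x,w=x) vs B(r=y,w=y). No conflict.
Steps 3,4: B(y = y + 2) vs C(x = y + 1). RACE on y (W-R).
Steps 4,5: same thread (C). No race.
Steps 5,6: C(y = x) vs A(x = y). RACE on x (R-W), y (W-R). Multiple vars; alphabetically first is x.
First conflict at steps 1,2.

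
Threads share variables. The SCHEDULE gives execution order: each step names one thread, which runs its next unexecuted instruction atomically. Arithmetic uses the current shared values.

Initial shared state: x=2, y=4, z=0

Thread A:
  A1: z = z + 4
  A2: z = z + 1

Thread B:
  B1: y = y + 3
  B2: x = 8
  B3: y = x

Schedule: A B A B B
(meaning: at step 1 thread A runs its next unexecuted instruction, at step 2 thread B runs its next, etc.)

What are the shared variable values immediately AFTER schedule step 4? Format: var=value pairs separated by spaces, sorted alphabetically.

Answer: x=8 y=7 z=5

Derivation:
Step 1: thread A executes A1 (z = z + 4). Shared: x=2 y=4 z=4. PCs: A@1 B@0
Step 2: thread B executes B1 (y = y + 3). Shared: x=2 y=7 z=4. PCs: A@1 B@1
Step 3: thread A executes A2 (z = z + 1). Shared: x=2 y=7 z=5. PCs: A@2 B@1
Step 4: thread B executes B2 (x = 8). Shared: x=8 y=7 z=5. PCs: A@2 B@2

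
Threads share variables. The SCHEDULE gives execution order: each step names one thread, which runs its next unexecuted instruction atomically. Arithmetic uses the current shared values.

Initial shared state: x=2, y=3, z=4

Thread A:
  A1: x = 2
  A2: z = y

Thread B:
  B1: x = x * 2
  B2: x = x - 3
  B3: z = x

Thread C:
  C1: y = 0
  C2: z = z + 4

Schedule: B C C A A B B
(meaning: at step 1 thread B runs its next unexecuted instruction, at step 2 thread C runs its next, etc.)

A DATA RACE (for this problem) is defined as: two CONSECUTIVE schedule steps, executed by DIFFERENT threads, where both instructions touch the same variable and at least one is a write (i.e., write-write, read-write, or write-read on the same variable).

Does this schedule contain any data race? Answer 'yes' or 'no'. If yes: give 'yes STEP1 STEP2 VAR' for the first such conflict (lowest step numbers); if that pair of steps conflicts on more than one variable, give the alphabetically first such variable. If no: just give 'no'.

Answer: no

Derivation:
Steps 1,2: B(r=x,w=x) vs C(r=-,w=y). No conflict.
Steps 2,3: same thread (C). No race.
Steps 3,4: C(r=z,w=z) vs A(r=-,w=x). No conflict.
Steps 4,5: same thread (A). No race.
Steps 5,6: A(r=y,w=z) vs B(r=x,w=x). No conflict.
Steps 6,7: same thread (B). No race.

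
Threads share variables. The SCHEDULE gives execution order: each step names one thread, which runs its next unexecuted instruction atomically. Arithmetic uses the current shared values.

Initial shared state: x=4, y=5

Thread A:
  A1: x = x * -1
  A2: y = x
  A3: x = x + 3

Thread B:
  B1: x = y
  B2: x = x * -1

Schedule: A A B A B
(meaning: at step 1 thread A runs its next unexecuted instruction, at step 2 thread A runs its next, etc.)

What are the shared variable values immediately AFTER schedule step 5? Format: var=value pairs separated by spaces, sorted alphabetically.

Step 1: thread A executes A1 (x = x * -1). Shared: x=-4 y=5. PCs: A@1 B@0
Step 2: thread A executes A2 (y = x). Shared: x=-4 y=-4. PCs: A@2 B@0
Step 3: thread B executes B1 (x = y). Shared: x=-4 y=-4. PCs: A@2 B@1
Step 4: thread A executes A3 (x = x + 3). Shared: x=-1 y=-4. PCs: A@3 B@1
Step 5: thread B executes B2 (x = x * -1). Shared: x=1 y=-4. PCs: A@3 B@2

Answer: x=1 y=-4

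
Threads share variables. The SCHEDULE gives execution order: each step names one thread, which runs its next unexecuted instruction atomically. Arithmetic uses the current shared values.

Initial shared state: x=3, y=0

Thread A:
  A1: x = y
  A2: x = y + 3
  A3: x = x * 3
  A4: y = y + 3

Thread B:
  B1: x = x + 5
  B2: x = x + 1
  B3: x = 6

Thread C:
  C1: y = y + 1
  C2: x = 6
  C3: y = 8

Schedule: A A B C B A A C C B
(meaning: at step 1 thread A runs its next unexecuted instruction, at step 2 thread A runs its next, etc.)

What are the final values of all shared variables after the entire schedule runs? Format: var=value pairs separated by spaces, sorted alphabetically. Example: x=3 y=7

Step 1: thread A executes A1 (x = y). Shared: x=0 y=0. PCs: A@1 B@0 C@0
Step 2: thread A executes A2 (x = y + 3). Shared: x=3 y=0. PCs: A@2 B@0 C@0
Step 3: thread B executes B1 (x = x + 5). Shared: x=8 y=0. PCs: A@2 B@1 C@0
Step 4: thread C executes C1 (y = y + 1). Shared: x=8 y=1. PCs: A@2 B@1 C@1
Step 5: thread B executes B2 (x = x + 1). Shared: x=9 y=1. PCs: A@2 B@2 C@1
Step 6: thread A executes A3 (x = x * 3). Shared: x=27 y=1. PCs: A@3 B@2 C@1
Step 7: thread A executes A4 (y = y + 3). Shared: x=27 y=4. PCs: A@4 B@2 C@1
Step 8: thread C executes C2 (x = 6). Shared: x=6 y=4. PCs: A@4 B@2 C@2
Step 9: thread C executes C3 (y = 8). Shared: x=6 y=8. PCs: A@4 B@2 C@3
Step 10: thread B executes B3 (x = 6). Shared: x=6 y=8. PCs: A@4 B@3 C@3

Answer: x=6 y=8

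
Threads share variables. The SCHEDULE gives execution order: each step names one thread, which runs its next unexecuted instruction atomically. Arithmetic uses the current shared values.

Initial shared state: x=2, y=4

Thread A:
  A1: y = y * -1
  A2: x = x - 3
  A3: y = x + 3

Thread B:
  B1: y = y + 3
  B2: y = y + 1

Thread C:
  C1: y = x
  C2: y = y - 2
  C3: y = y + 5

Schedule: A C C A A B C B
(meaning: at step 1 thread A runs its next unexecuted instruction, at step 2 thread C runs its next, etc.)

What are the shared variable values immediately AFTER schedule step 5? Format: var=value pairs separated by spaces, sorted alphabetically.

Answer: x=-1 y=2

Derivation:
Step 1: thread A executes A1 (y = y * -1). Shared: x=2 y=-4. PCs: A@1 B@0 C@0
Step 2: thread C executes C1 (y = x). Shared: x=2 y=2. PCs: A@1 B@0 C@1
Step 3: thread C executes C2 (y = y - 2). Shared: x=2 y=0. PCs: A@1 B@0 C@2
Step 4: thread A executes A2 (x = x - 3). Shared: x=-1 y=0. PCs: A@2 B@0 C@2
Step 5: thread A executes A3 (y = x + 3). Shared: x=-1 y=2. PCs: A@3 B@0 C@2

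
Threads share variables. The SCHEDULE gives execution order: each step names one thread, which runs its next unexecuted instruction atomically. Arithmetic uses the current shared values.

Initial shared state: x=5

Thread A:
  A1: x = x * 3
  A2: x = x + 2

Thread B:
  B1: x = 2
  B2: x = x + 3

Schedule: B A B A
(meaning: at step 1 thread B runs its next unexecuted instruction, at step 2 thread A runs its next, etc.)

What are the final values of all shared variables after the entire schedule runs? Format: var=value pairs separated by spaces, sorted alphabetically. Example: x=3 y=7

Step 1: thread B executes B1 (x = 2). Shared: x=2. PCs: A@0 B@1
Step 2: thread A executes A1 (x = x * 3). Shared: x=6. PCs: A@1 B@1
Step 3: thread B executes B2 (x = x + 3). Shared: x=9. PCs: A@1 B@2
Step 4: thread A executes A2 (x = x + 2). Shared: x=11. PCs: A@2 B@2

Answer: x=11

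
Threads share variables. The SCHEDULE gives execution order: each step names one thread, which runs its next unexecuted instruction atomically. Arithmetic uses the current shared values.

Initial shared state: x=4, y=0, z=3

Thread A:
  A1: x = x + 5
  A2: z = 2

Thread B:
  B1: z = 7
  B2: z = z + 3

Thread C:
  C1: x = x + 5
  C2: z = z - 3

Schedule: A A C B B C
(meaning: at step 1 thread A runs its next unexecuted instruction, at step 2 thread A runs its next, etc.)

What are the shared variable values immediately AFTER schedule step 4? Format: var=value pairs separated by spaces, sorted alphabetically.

Answer: x=14 y=0 z=7

Derivation:
Step 1: thread A executes A1 (x = x + 5). Shared: x=9 y=0 z=3. PCs: A@1 B@0 C@0
Step 2: thread A executes A2 (z = 2). Shared: x=9 y=0 z=2. PCs: A@2 B@0 C@0
Step 3: thread C executes C1 (x = x + 5). Shared: x=14 y=0 z=2. PCs: A@2 B@0 C@1
Step 4: thread B executes B1 (z = 7). Shared: x=14 y=0 z=7. PCs: A@2 B@1 C@1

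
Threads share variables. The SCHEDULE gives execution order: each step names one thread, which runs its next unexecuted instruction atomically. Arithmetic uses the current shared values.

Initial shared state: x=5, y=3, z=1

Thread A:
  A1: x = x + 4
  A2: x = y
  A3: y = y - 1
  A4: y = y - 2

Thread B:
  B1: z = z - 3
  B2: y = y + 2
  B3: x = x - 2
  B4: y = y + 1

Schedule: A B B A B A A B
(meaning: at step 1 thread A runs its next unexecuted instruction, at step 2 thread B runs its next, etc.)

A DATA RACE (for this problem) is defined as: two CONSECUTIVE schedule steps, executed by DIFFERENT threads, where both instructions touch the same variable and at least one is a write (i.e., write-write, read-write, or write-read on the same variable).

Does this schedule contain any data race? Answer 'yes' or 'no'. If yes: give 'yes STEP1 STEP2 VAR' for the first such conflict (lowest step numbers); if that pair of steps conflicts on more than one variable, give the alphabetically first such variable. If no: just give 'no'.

Answer: yes 3 4 y

Derivation:
Steps 1,2: A(r=x,w=x) vs B(r=z,w=z). No conflict.
Steps 2,3: same thread (B). No race.
Steps 3,4: B(y = y + 2) vs A(x = y). RACE on y (W-R).
Steps 4,5: A(x = y) vs B(x = x - 2). RACE on x (W-W).
Steps 5,6: B(r=x,w=x) vs A(r=y,w=y). No conflict.
Steps 6,7: same thread (A). No race.
Steps 7,8: A(y = y - 2) vs B(y = y + 1). RACE on y (W-W).
First conflict at steps 3,4.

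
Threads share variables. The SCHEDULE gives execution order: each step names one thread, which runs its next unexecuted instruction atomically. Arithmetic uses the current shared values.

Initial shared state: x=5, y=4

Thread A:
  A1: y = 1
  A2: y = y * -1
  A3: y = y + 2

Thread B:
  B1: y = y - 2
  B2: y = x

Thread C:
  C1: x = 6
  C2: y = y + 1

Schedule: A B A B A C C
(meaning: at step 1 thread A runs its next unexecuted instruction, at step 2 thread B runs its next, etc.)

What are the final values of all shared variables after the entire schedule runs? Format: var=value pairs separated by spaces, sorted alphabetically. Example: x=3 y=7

Step 1: thread A executes A1 (y = 1). Shared: x=5 y=1. PCs: A@1 B@0 C@0
Step 2: thread B executes B1 (y = y - 2). Shared: x=5 y=-1. PCs: A@1 B@1 C@0
Step 3: thread A executes A2 (y = y * -1). Shared: x=5 y=1. PCs: A@2 B@1 C@0
Step 4: thread B executes B2 (y = x). Shared: x=5 y=5. PCs: A@2 B@2 C@0
Step 5: thread A executes A3 (y = y + 2). Shared: x=5 y=7. PCs: A@3 B@2 C@0
Step 6: thread C executes C1 (x = 6). Shared: x=6 y=7. PCs: A@3 B@2 C@1
Step 7: thread C executes C2 (y = y + 1). Shared: x=6 y=8. PCs: A@3 B@2 C@2

Answer: x=6 y=8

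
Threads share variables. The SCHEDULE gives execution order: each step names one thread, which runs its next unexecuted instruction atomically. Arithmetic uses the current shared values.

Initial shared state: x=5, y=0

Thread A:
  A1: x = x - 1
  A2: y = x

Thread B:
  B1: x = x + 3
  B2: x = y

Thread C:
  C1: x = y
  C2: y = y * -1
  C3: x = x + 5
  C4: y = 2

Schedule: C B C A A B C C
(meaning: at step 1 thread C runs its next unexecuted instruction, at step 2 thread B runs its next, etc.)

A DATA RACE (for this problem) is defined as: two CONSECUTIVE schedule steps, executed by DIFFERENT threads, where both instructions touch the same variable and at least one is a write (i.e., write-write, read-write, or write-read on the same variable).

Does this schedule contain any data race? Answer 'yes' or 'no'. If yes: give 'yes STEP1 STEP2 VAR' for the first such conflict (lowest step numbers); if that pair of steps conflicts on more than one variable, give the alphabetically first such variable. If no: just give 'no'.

Answer: yes 1 2 x

Derivation:
Steps 1,2: C(x = y) vs B(x = x + 3). RACE on x (W-W).
Steps 2,3: B(r=x,w=x) vs C(r=y,w=y). No conflict.
Steps 3,4: C(r=y,w=y) vs A(r=x,w=x). No conflict.
Steps 4,5: same thread (A). No race.
Steps 5,6: A(y = x) vs B(x = y). RACE on x (R-W), y (W-R). Multiple vars; alphabetically first is x.
Steps 6,7: B(x = y) vs C(x = x + 5). RACE on x (W-W).
Steps 7,8: same thread (C). No race.
First conflict at steps 1,2.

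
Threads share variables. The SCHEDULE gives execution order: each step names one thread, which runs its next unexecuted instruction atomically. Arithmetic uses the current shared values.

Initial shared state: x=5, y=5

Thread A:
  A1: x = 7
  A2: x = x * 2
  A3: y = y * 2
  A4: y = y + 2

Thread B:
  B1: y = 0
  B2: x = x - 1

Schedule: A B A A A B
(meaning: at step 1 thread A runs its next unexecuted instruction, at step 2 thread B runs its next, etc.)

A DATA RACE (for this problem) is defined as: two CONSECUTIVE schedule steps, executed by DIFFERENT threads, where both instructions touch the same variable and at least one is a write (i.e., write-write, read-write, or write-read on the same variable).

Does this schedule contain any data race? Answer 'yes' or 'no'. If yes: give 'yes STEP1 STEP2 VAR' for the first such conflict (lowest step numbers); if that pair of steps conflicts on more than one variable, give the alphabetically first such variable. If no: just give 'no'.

Answer: no

Derivation:
Steps 1,2: A(r=-,w=x) vs B(r=-,w=y). No conflict.
Steps 2,3: B(r=-,w=y) vs A(r=x,w=x). No conflict.
Steps 3,4: same thread (A). No race.
Steps 4,5: same thread (A). No race.
Steps 5,6: A(r=y,w=y) vs B(r=x,w=x). No conflict.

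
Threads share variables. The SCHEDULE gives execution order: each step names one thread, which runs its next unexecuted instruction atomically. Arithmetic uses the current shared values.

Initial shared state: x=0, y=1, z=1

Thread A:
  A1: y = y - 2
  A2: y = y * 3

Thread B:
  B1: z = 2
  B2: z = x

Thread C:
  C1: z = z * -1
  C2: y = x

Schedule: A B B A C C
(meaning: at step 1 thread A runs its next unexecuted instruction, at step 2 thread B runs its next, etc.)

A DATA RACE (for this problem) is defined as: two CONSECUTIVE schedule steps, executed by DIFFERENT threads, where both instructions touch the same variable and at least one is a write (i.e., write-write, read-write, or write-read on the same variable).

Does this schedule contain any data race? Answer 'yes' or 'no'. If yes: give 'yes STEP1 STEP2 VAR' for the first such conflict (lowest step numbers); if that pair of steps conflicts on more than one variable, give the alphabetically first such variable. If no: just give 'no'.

Steps 1,2: A(r=y,w=y) vs B(r=-,w=z). No conflict.
Steps 2,3: same thread (B). No race.
Steps 3,4: B(r=x,w=z) vs A(r=y,w=y). No conflict.
Steps 4,5: A(r=y,w=y) vs C(r=z,w=z). No conflict.
Steps 5,6: same thread (C). No race.

Answer: no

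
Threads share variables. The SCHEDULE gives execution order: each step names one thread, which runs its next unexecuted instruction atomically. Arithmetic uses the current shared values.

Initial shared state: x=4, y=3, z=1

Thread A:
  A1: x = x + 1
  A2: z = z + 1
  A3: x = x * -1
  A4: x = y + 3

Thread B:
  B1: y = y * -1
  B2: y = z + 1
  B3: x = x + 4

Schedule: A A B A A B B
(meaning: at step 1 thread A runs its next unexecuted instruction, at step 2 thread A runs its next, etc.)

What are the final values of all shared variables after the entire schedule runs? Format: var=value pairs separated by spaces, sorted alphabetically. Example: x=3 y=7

Answer: x=4 y=3 z=2

Derivation:
Step 1: thread A executes A1 (x = x + 1). Shared: x=5 y=3 z=1. PCs: A@1 B@0
Step 2: thread A executes A2 (z = z + 1). Shared: x=5 y=3 z=2. PCs: A@2 B@0
Step 3: thread B executes B1 (y = y * -1). Shared: x=5 y=-3 z=2. PCs: A@2 B@1
Step 4: thread A executes A3 (x = x * -1). Shared: x=-5 y=-3 z=2. PCs: A@3 B@1
Step 5: thread A executes A4 (x = y + 3). Shared: x=0 y=-3 z=2. PCs: A@4 B@1
Step 6: thread B executes B2 (y = z + 1). Shared: x=0 y=3 z=2. PCs: A@4 B@2
Step 7: thread B executes B3 (x = x + 4). Shared: x=4 y=3 z=2. PCs: A@4 B@3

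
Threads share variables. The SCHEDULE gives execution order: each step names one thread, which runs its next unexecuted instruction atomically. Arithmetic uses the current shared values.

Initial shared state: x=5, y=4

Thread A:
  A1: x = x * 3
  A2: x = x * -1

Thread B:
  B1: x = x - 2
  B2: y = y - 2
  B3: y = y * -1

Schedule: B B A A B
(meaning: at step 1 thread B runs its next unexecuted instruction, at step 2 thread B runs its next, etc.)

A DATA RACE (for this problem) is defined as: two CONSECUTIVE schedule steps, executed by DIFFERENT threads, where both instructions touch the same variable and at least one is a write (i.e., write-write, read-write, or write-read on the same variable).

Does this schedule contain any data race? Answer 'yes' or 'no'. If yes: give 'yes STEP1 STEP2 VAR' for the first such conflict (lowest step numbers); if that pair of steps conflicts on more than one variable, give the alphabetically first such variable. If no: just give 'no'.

Steps 1,2: same thread (B). No race.
Steps 2,3: B(r=y,w=y) vs A(r=x,w=x). No conflict.
Steps 3,4: same thread (A). No race.
Steps 4,5: A(r=x,w=x) vs B(r=y,w=y). No conflict.

Answer: no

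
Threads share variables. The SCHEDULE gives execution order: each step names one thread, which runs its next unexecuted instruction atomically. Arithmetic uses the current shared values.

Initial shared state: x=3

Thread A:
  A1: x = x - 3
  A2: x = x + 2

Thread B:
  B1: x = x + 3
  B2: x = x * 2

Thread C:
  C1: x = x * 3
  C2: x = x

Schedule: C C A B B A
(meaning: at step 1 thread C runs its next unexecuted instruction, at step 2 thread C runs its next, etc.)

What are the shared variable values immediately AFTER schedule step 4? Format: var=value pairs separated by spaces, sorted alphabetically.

Answer: x=9

Derivation:
Step 1: thread C executes C1 (x = x * 3). Shared: x=9. PCs: A@0 B@0 C@1
Step 2: thread C executes C2 (x = x). Shared: x=9. PCs: A@0 B@0 C@2
Step 3: thread A executes A1 (x = x - 3). Shared: x=6. PCs: A@1 B@0 C@2
Step 4: thread B executes B1 (x = x + 3). Shared: x=9. PCs: A@1 B@1 C@2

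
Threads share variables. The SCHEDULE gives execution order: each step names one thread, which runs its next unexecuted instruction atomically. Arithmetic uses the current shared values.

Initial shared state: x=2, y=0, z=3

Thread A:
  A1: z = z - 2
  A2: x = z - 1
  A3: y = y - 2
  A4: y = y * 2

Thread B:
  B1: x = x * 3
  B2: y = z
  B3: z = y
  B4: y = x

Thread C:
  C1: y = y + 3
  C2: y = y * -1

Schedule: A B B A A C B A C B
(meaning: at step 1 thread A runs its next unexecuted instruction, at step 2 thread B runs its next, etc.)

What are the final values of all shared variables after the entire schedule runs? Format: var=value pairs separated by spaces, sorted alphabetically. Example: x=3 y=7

Step 1: thread A executes A1 (z = z - 2). Shared: x=2 y=0 z=1. PCs: A@1 B@0 C@0
Step 2: thread B executes B1 (x = x * 3). Shared: x=6 y=0 z=1. PCs: A@1 B@1 C@0
Step 3: thread B executes B2 (y = z). Shared: x=6 y=1 z=1. PCs: A@1 B@2 C@0
Step 4: thread A executes A2 (x = z - 1). Shared: x=0 y=1 z=1. PCs: A@2 B@2 C@0
Step 5: thread A executes A3 (y = y - 2). Shared: x=0 y=-1 z=1. PCs: A@3 B@2 C@0
Step 6: thread C executes C1 (y = y + 3). Shared: x=0 y=2 z=1. PCs: A@3 B@2 C@1
Step 7: thread B executes B3 (z = y). Shared: x=0 y=2 z=2. PCs: A@3 B@3 C@1
Step 8: thread A executes A4 (y = y * 2). Shared: x=0 y=4 z=2. PCs: A@4 B@3 C@1
Step 9: thread C executes C2 (y = y * -1). Shared: x=0 y=-4 z=2. PCs: A@4 B@3 C@2
Step 10: thread B executes B4 (y = x). Shared: x=0 y=0 z=2. PCs: A@4 B@4 C@2

Answer: x=0 y=0 z=2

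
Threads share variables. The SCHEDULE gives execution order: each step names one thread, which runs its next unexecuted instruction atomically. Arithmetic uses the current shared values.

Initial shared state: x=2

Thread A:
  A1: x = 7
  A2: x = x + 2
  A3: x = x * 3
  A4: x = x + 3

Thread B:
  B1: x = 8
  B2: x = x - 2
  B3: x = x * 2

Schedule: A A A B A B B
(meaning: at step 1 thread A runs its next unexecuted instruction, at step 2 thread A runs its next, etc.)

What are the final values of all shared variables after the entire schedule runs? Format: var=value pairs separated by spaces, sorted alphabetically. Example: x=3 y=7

Answer: x=18

Derivation:
Step 1: thread A executes A1 (x = 7). Shared: x=7. PCs: A@1 B@0
Step 2: thread A executes A2 (x = x + 2). Shared: x=9. PCs: A@2 B@0
Step 3: thread A executes A3 (x = x * 3). Shared: x=27. PCs: A@3 B@0
Step 4: thread B executes B1 (x = 8). Shared: x=8. PCs: A@3 B@1
Step 5: thread A executes A4 (x = x + 3). Shared: x=11. PCs: A@4 B@1
Step 6: thread B executes B2 (x = x - 2). Shared: x=9. PCs: A@4 B@2
Step 7: thread B executes B3 (x = x * 2). Shared: x=18. PCs: A@4 B@3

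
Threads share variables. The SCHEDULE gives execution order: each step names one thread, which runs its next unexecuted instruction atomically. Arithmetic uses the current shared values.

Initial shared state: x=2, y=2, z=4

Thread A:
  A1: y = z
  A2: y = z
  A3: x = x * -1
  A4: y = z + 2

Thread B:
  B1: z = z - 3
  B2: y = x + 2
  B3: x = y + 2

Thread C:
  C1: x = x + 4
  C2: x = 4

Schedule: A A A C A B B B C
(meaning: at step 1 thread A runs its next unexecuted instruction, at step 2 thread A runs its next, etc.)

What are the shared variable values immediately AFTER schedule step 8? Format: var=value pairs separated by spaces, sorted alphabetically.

Step 1: thread A executes A1 (y = z). Shared: x=2 y=4 z=4. PCs: A@1 B@0 C@0
Step 2: thread A executes A2 (y = z). Shared: x=2 y=4 z=4. PCs: A@2 B@0 C@0
Step 3: thread A executes A3 (x = x * -1). Shared: x=-2 y=4 z=4. PCs: A@3 B@0 C@0
Step 4: thread C executes C1 (x = x + 4). Shared: x=2 y=4 z=4. PCs: A@3 B@0 C@1
Step 5: thread A executes A4 (y = z + 2). Shared: x=2 y=6 z=4. PCs: A@4 B@0 C@1
Step 6: thread B executes B1 (z = z - 3). Shared: x=2 y=6 z=1. PCs: A@4 B@1 C@1
Step 7: thread B executes B2 (y = x + 2). Shared: x=2 y=4 z=1. PCs: A@4 B@2 C@1
Step 8: thread B executes B3 (x = y + 2). Shared: x=6 y=4 z=1. PCs: A@4 B@3 C@1

Answer: x=6 y=4 z=1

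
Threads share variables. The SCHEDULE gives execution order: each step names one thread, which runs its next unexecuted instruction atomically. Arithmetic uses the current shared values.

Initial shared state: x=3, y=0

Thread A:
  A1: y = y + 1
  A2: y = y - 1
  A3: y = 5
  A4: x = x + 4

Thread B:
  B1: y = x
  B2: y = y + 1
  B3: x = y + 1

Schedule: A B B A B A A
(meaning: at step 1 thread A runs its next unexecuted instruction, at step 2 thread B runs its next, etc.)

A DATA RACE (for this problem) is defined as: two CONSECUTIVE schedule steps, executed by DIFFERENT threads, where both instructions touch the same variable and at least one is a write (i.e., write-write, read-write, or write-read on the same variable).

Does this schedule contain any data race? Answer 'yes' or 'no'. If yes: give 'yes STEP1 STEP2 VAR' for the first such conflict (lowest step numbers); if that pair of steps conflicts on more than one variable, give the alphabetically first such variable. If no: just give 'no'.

Answer: yes 1 2 y

Derivation:
Steps 1,2: A(y = y + 1) vs B(y = x). RACE on y (W-W).
Steps 2,3: same thread (B). No race.
Steps 3,4: B(y = y + 1) vs A(y = y - 1). RACE on y (W-W).
Steps 4,5: A(y = y - 1) vs B(x = y + 1). RACE on y (W-R).
Steps 5,6: B(x = y + 1) vs A(y = 5). RACE on y (R-W).
Steps 6,7: same thread (A). No race.
First conflict at steps 1,2.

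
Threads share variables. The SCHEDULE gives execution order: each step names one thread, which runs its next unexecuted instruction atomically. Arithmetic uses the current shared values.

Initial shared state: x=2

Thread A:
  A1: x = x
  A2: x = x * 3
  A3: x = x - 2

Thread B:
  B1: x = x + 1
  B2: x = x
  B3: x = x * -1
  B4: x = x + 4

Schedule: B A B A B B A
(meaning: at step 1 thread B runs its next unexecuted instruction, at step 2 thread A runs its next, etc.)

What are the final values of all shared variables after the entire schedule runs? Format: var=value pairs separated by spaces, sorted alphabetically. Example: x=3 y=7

Answer: x=-7

Derivation:
Step 1: thread B executes B1 (x = x + 1). Shared: x=3. PCs: A@0 B@1
Step 2: thread A executes A1 (x = x). Shared: x=3. PCs: A@1 B@1
Step 3: thread B executes B2 (x = x). Shared: x=3. PCs: A@1 B@2
Step 4: thread A executes A2 (x = x * 3). Shared: x=9. PCs: A@2 B@2
Step 5: thread B executes B3 (x = x * -1). Shared: x=-9. PCs: A@2 B@3
Step 6: thread B executes B4 (x = x + 4). Shared: x=-5. PCs: A@2 B@4
Step 7: thread A executes A3 (x = x - 2). Shared: x=-7. PCs: A@3 B@4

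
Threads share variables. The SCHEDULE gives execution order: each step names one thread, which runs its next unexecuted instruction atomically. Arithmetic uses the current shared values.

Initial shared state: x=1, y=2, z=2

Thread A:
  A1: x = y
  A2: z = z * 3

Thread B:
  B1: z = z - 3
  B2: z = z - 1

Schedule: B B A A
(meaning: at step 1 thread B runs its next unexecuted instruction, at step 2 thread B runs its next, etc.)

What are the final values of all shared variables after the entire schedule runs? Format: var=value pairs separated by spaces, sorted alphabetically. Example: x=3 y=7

Answer: x=2 y=2 z=-6

Derivation:
Step 1: thread B executes B1 (z = z - 3). Shared: x=1 y=2 z=-1. PCs: A@0 B@1
Step 2: thread B executes B2 (z = z - 1). Shared: x=1 y=2 z=-2. PCs: A@0 B@2
Step 3: thread A executes A1 (x = y). Shared: x=2 y=2 z=-2. PCs: A@1 B@2
Step 4: thread A executes A2 (z = z * 3). Shared: x=2 y=2 z=-6. PCs: A@2 B@2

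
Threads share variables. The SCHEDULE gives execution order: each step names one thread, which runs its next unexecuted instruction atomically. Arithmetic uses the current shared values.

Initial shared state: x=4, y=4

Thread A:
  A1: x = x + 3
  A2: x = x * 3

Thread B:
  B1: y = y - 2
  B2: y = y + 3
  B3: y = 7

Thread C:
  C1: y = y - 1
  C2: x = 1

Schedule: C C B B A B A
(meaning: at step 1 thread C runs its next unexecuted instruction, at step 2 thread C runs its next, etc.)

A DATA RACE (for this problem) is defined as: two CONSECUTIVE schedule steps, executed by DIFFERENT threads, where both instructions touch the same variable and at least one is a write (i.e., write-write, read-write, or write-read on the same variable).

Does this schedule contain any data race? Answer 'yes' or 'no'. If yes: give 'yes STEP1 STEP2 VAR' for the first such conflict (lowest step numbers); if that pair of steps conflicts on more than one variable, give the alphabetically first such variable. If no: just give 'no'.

Steps 1,2: same thread (C). No race.
Steps 2,3: C(r=-,w=x) vs B(r=y,w=y). No conflict.
Steps 3,4: same thread (B). No race.
Steps 4,5: B(r=y,w=y) vs A(r=x,w=x). No conflict.
Steps 5,6: A(r=x,w=x) vs B(r=-,w=y). No conflict.
Steps 6,7: B(r=-,w=y) vs A(r=x,w=x). No conflict.

Answer: no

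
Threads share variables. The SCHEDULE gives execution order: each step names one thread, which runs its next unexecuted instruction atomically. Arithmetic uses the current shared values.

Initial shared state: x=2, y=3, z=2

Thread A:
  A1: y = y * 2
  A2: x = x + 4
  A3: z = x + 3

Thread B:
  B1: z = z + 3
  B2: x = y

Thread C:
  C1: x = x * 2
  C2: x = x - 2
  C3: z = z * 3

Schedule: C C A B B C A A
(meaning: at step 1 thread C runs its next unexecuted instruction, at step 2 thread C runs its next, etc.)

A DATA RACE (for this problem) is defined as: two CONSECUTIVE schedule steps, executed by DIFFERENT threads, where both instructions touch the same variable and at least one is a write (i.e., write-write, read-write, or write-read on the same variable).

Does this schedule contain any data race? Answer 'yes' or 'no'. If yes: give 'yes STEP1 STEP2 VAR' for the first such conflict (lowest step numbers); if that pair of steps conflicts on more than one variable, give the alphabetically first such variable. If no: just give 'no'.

Answer: no

Derivation:
Steps 1,2: same thread (C). No race.
Steps 2,3: C(r=x,w=x) vs A(r=y,w=y). No conflict.
Steps 3,4: A(r=y,w=y) vs B(r=z,w=z). No conflict.
Steps 4,5: same thread (B). No race.
Steps 5,6: B(r=y,w=x) vs C(r=z,w=z). No conflict.
Steps 6,7: C(r=z,w=z) vs A(r=x,w=x). No conflict.
Steps 7,8: same thread (A). No race.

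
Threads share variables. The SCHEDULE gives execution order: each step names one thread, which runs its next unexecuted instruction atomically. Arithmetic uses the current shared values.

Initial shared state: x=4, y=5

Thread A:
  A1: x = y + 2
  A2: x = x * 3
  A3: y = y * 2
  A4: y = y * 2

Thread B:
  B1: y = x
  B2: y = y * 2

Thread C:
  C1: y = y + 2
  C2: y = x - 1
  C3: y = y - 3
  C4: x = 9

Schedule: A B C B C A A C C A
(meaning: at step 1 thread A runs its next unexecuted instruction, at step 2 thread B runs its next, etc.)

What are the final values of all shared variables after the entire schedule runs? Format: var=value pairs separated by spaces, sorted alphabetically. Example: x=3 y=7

Answer: x=9 y=18

Derivation:
Step 1: thread A executes A1 (x = y + 2). Shared: x=7 y=5. PCs: A@1 B@0 C@0
Step 2: thread B executes B1 (y = x). Shared: x=7 y=7. PCs: A@1 B@1 C@0
Step 3: thread C executes C1 (y = y + 2). Shared: x=7 y=9. PCs: A@1 B@1 C@1
Step 4: thread B executes B2 (y = y * 2). Shared: x=7 y=18. PCs: A@1 B@2 C@1
Step 5: thread C executes C2 (y = x - 1). Shared: x=7 y=6. PCs: A@1 B@2 C@2
Step 6: thread A executes A2 (x = x * 3). Shared: x=21 y=6. PCs: A@2 B@2 C@2
Step 7: thread A executes A3 (y = y * 2). Shared: x=21 y=12. PCs: A@3 B@2 C@2
Step 8: thread C executes C3 (y = y - 3). Shared: x=21 y=9. PCs: A@3 B@2 C@3
Step 9: thread C executes C4 (x = 9). Shared: x=9 y=9. PCs: A@3 B@2 C@4
Step 10: thread A executes A4 (y = y * 2). Shared: x=9 y=18. PCs: A@4 B@2 C@4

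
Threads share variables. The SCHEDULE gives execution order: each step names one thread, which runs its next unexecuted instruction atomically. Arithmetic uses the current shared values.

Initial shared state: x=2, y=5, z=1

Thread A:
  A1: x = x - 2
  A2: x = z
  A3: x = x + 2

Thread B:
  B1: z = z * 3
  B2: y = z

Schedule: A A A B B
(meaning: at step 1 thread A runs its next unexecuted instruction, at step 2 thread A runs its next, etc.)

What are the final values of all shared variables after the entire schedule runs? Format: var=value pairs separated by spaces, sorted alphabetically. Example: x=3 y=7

Step 1: thread A executes A1 (x = x - 2). Shared: x=0 y=5 z=1. PCs: A@1 B@0
Step 2: thread A executes A2 (x = z). Shared: x=1 y=5 z=1. PCs: A@2 B@0
Step 3: thread A executes A3 (x = x + 2). Shared: x=3 y=5 z=1. PCs: A@3 B@0
Step 4: thread B executes B1 (z = z * 3). Shared: x=3 y=5 z=3. PCs: A@3 B@1
Step 5: thread B executes B2 (y = z). Shared: x=3 y=3 z=3. PCs: A@3 B@2

Answer: x=3 y=3 z=3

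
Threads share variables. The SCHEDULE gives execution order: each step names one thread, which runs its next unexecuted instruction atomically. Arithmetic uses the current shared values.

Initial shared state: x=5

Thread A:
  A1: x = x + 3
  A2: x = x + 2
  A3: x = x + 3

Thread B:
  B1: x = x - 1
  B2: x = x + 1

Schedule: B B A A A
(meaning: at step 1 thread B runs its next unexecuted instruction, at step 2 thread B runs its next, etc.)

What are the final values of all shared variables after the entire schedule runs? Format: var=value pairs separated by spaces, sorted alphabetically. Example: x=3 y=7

Answer: x=13

Derivation:
Step 1: thread B executes B1 (x = x - 1). Shared: x=4. PCs: A@0 B@1
Step 2: thread B executes B2 (x = x + 1). Shared: x=5. PCs: A@0 B@2
Step 3: thread A executes A1 (x = x + 3). Shared: x=8. PCs: A@1 B@2
Step 4: thread A executes A2 (x = x + 2). Shared: x=10. PCs: A@2 B@2
Step 5: thread A executes A3 (x = x + 3). Shared: x=13. PCs: A@3 B@2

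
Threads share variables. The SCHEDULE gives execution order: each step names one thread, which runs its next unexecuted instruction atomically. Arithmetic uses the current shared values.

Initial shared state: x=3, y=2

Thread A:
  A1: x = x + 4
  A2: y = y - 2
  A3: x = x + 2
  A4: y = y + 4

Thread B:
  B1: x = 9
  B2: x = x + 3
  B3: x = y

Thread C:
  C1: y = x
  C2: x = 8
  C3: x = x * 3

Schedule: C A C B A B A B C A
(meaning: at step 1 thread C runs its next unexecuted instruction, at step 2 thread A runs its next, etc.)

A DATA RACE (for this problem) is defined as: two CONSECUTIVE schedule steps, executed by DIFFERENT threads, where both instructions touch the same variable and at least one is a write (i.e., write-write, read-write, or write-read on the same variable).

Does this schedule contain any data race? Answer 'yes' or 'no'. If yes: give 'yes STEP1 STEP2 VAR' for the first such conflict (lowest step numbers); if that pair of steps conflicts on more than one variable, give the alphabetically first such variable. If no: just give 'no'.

Steps 1,2: C(y = x) vs A(x = x + 4). RACE on x (R-W).
Steps 2,3: A(x = x + 4) vs C(x = 8). RACE on x (W-W).
Steps 3,4: C(x = 8) vs B(x = 9). RACE on x (W-W).
Steps 4,5: B(r=-,w=x) vs A(r=y,w=y). No conflict.
Steps 5,6: A(r=y,w=y) vs B(r=x,w=x). No conflict.
Steps 6,7: B(x = x + 3) vs A(x = x + 2). RACE on x (W-W).
Steps 7,8: A(x = x + 2) vs B(x = y). RACE on x (W-W).
Steps 8,9: B(x = y) vs C(x = x * 3). RACE on x (W-W).
Steps 9,10: C(r=x,w=x) vs A(r=y,w=y). No conflict.
First conflict at steps 1,2.

Answer: yes 1 2 x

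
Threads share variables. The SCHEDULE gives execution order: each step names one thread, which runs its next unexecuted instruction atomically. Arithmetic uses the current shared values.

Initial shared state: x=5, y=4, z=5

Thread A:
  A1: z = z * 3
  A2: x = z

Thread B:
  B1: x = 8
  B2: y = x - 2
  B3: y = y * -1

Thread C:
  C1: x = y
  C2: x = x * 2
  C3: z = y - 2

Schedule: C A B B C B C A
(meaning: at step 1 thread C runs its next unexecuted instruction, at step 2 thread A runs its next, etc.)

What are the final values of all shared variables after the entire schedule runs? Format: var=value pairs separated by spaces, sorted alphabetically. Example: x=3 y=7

Answer: x=-8 y=-6 z=-8

Derivation:
Step 1: thread C executes C1 (x = y). Shared: x=4 y=4 z=5. PCs: A@0 B@0 C@1
Step 2: thread A executes A1 (z = z * 3). Shared: x=4 y=4 z=15. PCs: A@1 B@0 C@1
Step 3: thread B executes B1 (x = 8). Shared: x=8 y=4 z=15. PCs: A@1 B@1 C@1
Step 4: thread B executes B2 (y = x - 2). Shared: x=8 y=6 z=15. PCs: A@1 B@2 C@1
Step 5: thread C executes C2 (x = x * 2). Shared: x=16 y=6 z=15. PCs: A@1 B@2 C@2
Step 6: thread B executes B3 (y = y * -1). Shared: x=16 y=-6 z=15. PCs: A@1 B@3 C@2
Step 7: thread C executes C3 (z = y - 2). Shared: x=16 y=-6 z=-8. PCs: A@1 B@3 C@3
Step 8: thread A executes A2 (x = z). Shared: x=-8 y=-6 z=-8. PCs: A@2 B@3 C@3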